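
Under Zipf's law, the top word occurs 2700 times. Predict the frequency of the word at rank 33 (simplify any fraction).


Zipf's law: freq(rank) = f1 / rank
f1 = 2700, rank = 33
freq = 2700 / 33
GCD(2700, 33) = 3
Simplified: 900/11

900/11


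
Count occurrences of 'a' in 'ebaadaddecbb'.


Scanning 'ebaadaddecbb' for 'a':
  Position 2: 'a' -> MATCH (count: 1)
  Position 3: 'a' -> MATCH (count: 2)
  Position 5: 'a' -> MATCH (count: 3)
Total occurrences of 'a': 3

3


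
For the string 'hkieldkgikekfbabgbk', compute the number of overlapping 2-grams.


String 'hkieldkgikekfbabgbk' has length L = 19.
Number of overlapping n-grams = L - n + 1
Substituting: 19 - 2 + 1 = 18

18


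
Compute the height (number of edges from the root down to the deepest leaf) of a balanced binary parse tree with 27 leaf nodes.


In a balanced binary tree with n leaves the deepest leaf is ceil(log2(n)) edges below the root.
log2(27) = 4.7549
ceil(4.7549) = 5
height (edges) = 5

5


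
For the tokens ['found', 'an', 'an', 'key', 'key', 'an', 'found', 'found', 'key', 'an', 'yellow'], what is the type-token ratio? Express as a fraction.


Tokens: 11
Unique types: ('an', 'found', 'key', 'yellow') = 4
TTR = 4/11
Already in lowest terms.

4/11


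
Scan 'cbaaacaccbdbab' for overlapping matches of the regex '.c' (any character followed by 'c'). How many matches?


Pattern: .c means any character followed by 'c'.
Scanning 'cbaaacaccbdbab' position-by-position:
  Pos 0: window 'cb' -> no
  Pos 1: window 'ba' -> no
  Pos 2: window 'aa' -> no
  Pos 3: window 'aa' -> no
  Pos 4: window 'ac' -> MATCH
  Pos 5: window 'ca' -> no
  Pos 6: window 'ac' -> MATCH
  Pos 7: window 'cc' -> MATCH
  Pos 8: window 'cb' -> no
  Pos 9: window 'bd' -> no
  Pos 10: window 'db' -> no
  Pos 11: window 'ba' -> no
  Pos 12: window 'ab' -> no
  Pos 13: window 'b' -> no
Total matches: 3

3


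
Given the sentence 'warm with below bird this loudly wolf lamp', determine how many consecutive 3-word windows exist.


Word trigrams from [8] words:
  Trigram 1: (warm with below)
  Trigram 2: (with below bird)
  Trigram 3: (below bird this)
  Trigram 4: (bird this loudly)
  Trigram 5: (this loudly wolf)
  Trigram 6: (loudly wolf lamp)
Total word trigrams: 8 - 2 = 6

6


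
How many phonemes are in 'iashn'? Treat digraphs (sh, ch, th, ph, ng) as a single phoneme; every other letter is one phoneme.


Parsing 'iashn' greedily, digraphs first:
  'i' -> vowel phoneme (phonemes so far: 1)
  'a' -> vowel phoneme (phonemes so far: 2)
  'sh' -> digraph (1 consonant phoneme) (phonemes so far: 3)
  'n' -> consonant phoneme (phonemes so far: 4)
Total phonemes: 4

4


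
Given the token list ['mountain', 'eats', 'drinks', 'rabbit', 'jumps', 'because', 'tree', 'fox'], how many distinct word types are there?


Listing all tokens and tracking unique types:
  Token 1: 'mountain' -> NEW (unique so far: 1)
  Token 2: 'eats' -> NEW (unique so far: 2)
  Token 3: 'drinks' -> NEW (unique so far: 3)
  Token 4: 'rabbit' -> NEW (unique so far: 4)
  Token 5: 'jumps' -> NEW (unique so far: 5)
  Token 6: 'because' -> NEW (unique so far: 6)
  Token 7: 'tree' -> NEW (unique so far: 7)
  Token 8: 'fox' -> NEW (unique so far: 8)
Unique types: ('because', 'drinks', 'eats', 'fox', 'jumps', 'mountain', 'rabbit', 'tree')
Vocabulary size: 8

8


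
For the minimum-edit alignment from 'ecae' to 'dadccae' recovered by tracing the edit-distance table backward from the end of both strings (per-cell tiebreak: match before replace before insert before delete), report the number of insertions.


Edit distance = 4. Backtracking from cell (4, 7) with preference match > replace > insert > delete,
then listing the resulting alignment 'ecae' -> 'dadccae' left to right:
  Step 1: insert 'd' [insertion #1]
  Step 2: insert 'a' [insertion #2]
  Step 3: insert 'd' [insertion #3]
  Step 4: replace e->c
  Step 5: keep 'c'
  Step 6: keep 'a'
  Step 7: keep 'e'
Total insertions: 3

3


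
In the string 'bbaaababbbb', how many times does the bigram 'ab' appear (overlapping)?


Scanning 'bbaaababbbb' for bigram 'ab':
  Position 0: 'bb' -> no
  Position 1: 'ba' -> no
  Position 2: 'aa' -> no
  Position 3: 'aa' -> no
  Position 4: 'ab' -> MATCH
  Position 5: 'ba' -> no
  Position 6: 'ab' -> MATCH
  Position 7: 'bb' -> no
  Position 8: 'bb' -> no
  Position 9: 'bb' -> no
Total matches: 2

2


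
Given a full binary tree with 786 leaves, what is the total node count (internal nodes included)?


Leaf nodes (terminals): 786
Internal nodes = n - 1 = 786 - 1 = 785
Total = leaves + internal = 786 + 785 = 1571

1571


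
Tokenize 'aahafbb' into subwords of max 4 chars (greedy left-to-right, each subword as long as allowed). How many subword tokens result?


'aahafbb' has 7 characters.
Chunking with max size 4:
  Chunk 1: 'aaha' (positions 0-3)
  Chunk 2: 'fbb' (positions 4-6)
Total chunks: ceil(7 / 4) = 2

2


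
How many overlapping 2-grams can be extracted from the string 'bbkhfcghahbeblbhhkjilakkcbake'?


String 'bbkhfcghahbeblbhhkjilakkcbake' has length L = 29.
Number of overlapping n-grams = L - n + 1
Substituting: 29 - 2 + 1 = 28

28


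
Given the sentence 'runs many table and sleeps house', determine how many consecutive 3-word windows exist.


Word trigrams from [6] words:
  Trigram 1: (runs many table)
  Trigram 2: (many table and)
  Trigram 3: (table and sleeps)
  Trigram 4: (and sleeps house)
Total word trigrams: 6 - 2 = 4

4


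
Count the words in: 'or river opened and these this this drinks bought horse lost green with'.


Counting words by splitting on spaces:
  Word 1: 'or'
  Word 2: 'river'
  Word 3: 'opened'
  Word 4: 'and'
  Word 5: 'these'
  Word 6: 'this'
  Word 7: 'this'
  Word 8: 'drinks'
  Word 9: 'bought'
  Word 10: 'horse'
  Word 11: 'lost'
  Word 12: 'green'
  Word 13: 'with'
Total words: 13

13


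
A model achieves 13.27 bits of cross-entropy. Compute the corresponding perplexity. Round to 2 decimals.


Perplexity formula: PP = 2^H
H = 13.27
PP = 2^13.27
Decompose: 2^13.27 = 2^13 * 2^0.27
2^13 = 8192, 2^0.27 ~ 1.2058078
PP ~ 8192 * 1.2058078 = 9877.9774976
Rounded to 2 decimals: 9877.98

9877.98


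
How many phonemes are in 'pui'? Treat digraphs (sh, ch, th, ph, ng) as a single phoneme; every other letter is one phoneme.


Parsing 'pui' greedily, digraphs first:
  'p' -> consonant phoneme (phonemes so far: 1)
  'u' -> vowel phoneme (phonemes so far: 2)
  'i' -> vowel phoneme (phonemes so far: 3)
Total phonemes: 3

3


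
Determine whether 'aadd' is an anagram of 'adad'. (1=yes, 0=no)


Sort characters of 'aadd': 'aadd'
Sort characters of 'adad': 'aadd'
Sorted forms match -> they ARE anagrams
Result: 1

1


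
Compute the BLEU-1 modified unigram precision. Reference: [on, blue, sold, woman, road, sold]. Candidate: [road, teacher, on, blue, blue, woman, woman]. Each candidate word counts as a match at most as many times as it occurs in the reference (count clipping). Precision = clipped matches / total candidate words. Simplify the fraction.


Reference word counts: {'blue': 1, 'on': 1, 'road': 1, 'sold': 2, 'woman': 1}
Checking each candidate word (with clipping):
  'road' -> in reference (ref count 1, used 1/1) -> match (matches: 1)
  'teacher' -> not in reference -> no match (matches: 1)
  'on' -> in reference (ref count 1, used 1/1) -> match (matches: 2)
  'blue' -> in reference (ref count 1, used 1/1) -> match (matches: 3)
  'blue' -> ref count 1 already used up (1/1) -> clipped, no match (matches: 3)
  'woman' -> in reference (ref count 1, used 1/1) -> match (matches: 4)
  'woman' -> ref count 1 already used up (1/1) -> clipped, no match (matches: 4)
Clipped matches: 4, Candidate length: 7
Precision = 4/7

4/7


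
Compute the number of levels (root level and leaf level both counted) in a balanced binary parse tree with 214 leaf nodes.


In a balanced binary tree with n leaves the deepest leaf is ceil(log2(n)) edges below the root,
so counting node levels inclusive of root and leaves gives ceil(log2(n)) + 1 levels.
log2(214) = 7.7415
ceil(7.7415) = 8
levels = 8 + 1 = 9

9


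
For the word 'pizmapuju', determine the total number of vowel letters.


Scanning each character of 'pizmapuju':
  Position 1: 'p' -> consonant (running count: 0)
  Position 2: 'i' -> vowel (running count: 1)
  Position 3: 'z' -> consonant (running count: 1)
  Position 4: 'm' -> consonant (running count: 1)
  Position 5: 'a' -> vowel (running count: 2)
  Position 6: 'p' -> consonant (running count: 2)
  Position 7: 'u' -> vowel (running count: 3)
  Position 8: 'j' -> consonant (running count: 3)
  Position 9: 'u' -> vowel (running count: 4)
Total vowels: 4

4


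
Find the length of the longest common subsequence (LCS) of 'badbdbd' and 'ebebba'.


DP table for LCS of 'badbdbd' and 'ebebba':
       e  b  e  b  b  a
    0  0  0  0  0  0  0
  b 0  0  1  1  1  1  1
  a 0  0  1  1  1  1  2
  d 0  0  1  1  1  1  2
  b 0  0  1  1  2  2  2
  d 0  0  1  1  2  2  2
  b 0  0  1  1  2  3  3
  d 0  0  1  1  2  3  3
LCS: 'bbb'
LCS length = 3

3


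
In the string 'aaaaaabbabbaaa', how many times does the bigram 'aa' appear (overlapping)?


Scanning 'aaaaaabbabbaaa' for bigram 'aa':
  Position 0: 'aa' -> MATCH
  Position 1: 'aa' -> MATCH
  Position 2: 'aa' -> MATCH
  Position 3: 'aa' -> MATCH
  Position 4: 'aa' -> MATCH
  Position 5: 'ab' -> no
  Position 6: 'bb' -> no
  Position 7: 'ba' -> no
  Position 8: 'ab' -> no
  Position 9: 'bb' -> no
  Position 10: 'ba' -> no
  Position 11: 'aa' -> MATCH
  Position 12: 'aa' -> MATCH
Total matches: 7

7


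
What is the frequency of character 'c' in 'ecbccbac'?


Scanning 'ecbccbac' for 'c':
  Position 1: 'c' -> MATCH (count: 1)
  Position 3: 'c' -> MATCH (count: 2)
  Position 4: 'c' -> MATCH (count: 3)
  Position 7: 'c' -> MATCH (count: 4)
Total occurrences of 'c': 4

4


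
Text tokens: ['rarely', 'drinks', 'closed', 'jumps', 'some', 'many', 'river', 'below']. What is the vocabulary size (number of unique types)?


Listing all tokens and tracking unique types:
  Token 1: 'rarely' -> NEW (unique so far: 1)
  Token 2: 'drinks' -> NEW (unique so far: 2)
  Token 3: 'closed' -> NEW (unique so far: 3)
  Token 4: 'jumps' -> NEW (unique so far: 4)
  Token 5: 'some' -> NEW (unique so far: 5)
  Token 6: 'many' -> NEW (unique so far: 6)
  Token 7: 'river' -> NEW (unique so far: 7)
  Token 8: 'below' -> NEW (unique so far: 8)
Unique types: ('below', 'closed', 'drinks', 'jumps', 'many', 'rarely', 'river', 'some')
Vocabulary size: 8

8


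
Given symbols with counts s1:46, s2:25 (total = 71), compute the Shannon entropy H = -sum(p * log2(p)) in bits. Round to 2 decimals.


Computing entropy H = -sum(p_i * log2(p_i)):
  s1: p = 46/71 = 0.6479, -p*log2(p) = 0.4057
  s2: p = 25/71 = 0.3521, -p*log2(p) = 0.5302
H = sum of terms = 0.9359
Rounded to 2 decimals: 0.94

0.94


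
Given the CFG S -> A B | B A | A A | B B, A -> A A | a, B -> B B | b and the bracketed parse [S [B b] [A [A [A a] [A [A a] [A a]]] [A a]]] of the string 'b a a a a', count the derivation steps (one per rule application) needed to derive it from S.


Every bracketed nonterminal node [X ...] in the tree is produced by exactly one rule application.
Reading the tree off as a leftmost derivation:
  Step 1: S  =>  B A   (applied S -> B A)
  Step 2: B A  =>  b A   (applied B -> b)
  Step 3: b A  =>  b A A   (applied A -> A A)
  Step 4: b A A  =>  b A A A   (applied A -> A A)
  Step 5: b A A A  =>  b a A A   (applied A -> a)
  Step 6: b a A A  =>  b a A A A   (applied A -> A A)
  Step 7: b a A A A  =>  b a a A A   (applied A -> a)
  Step 8: b a a A A  =>  b a a a A   (applied A -> a)
  Step 9: b a a a A  =>  b a a a a   (applied A -> a)
Final yield: b a a a a
Total rewrite steps: 9

9


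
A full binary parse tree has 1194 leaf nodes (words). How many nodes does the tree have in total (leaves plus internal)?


Leaf nodes (terminals): 1194
Internal nodes = n - 1 = 1194 - 1 = 1193
Total = leaves + internal = 1194 + 1193 = 2387

2387


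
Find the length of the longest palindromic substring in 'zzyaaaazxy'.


Scanning 'zzyaaaazxy' for palindromic substrings.
Substring at positions 3-6: 'aaaa'.
Check: reverse('aaaa') = 'aaaa' -> palindrome confirmed.
Neighbouring characters ('y' / 'z') break symmetry, so it cannot extend further.
No longer palindromic substring exists; longest length = 4

4


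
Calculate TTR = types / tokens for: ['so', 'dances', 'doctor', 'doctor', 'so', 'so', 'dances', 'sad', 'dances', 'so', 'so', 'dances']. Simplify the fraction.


Tokens: 12
Unique types: ('dances', 'doctor', 'sad', 'so') = 4
TTR = 4/12
Simplify: divide both by 4 -> 1/3
TTR = 1/3

1/3


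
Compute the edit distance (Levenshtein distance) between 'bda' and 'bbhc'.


Building DP table for s1='bda' (len 3) and s2='bbhc' (len 4):
       b  b  h  c
    0  1  2  3  4
  b 1  0  1  2  3
  d 2  1  1  2  3
  a 3  2  2  2  3
Edit distance = dp[3][4] = 3

3


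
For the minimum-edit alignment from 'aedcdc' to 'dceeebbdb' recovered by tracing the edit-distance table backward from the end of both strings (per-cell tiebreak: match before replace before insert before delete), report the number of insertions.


Edit distance = 7. Backtracking from cell (6, 9) with preference match > replace > insert > delete,
then listing the resulting alignment 'aedcdc' -> 'dceeebbdb' left to right:
  Step 1: insert 'd' [insertion #1]
  Step 2: insert 'c' [insertion #2]
  Step 3: insert 'e' [insertion #3]
  Step 4: replace a->e
  Step 5: keep 'e'
  Step 6: replace d->b
  Step 7: replace c->b
  Step 8: keep 'd'
  Step 9: replace c->b
Total insertions: 3

3


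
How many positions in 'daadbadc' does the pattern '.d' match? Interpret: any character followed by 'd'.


Pattern: .d means any character followed by 'd'.
Scanning 'daadbadc' position-by-position:
  Pos 0: window 'da' -> no
  Pos 1: window 'aa' -> no
  Pos 2: window 'ad' -> MATCH
  Pos 3: window 'db' -> no
  Pos 4: window 'ba' -> no
  Pos 5: window 'ad' -> MATCH
  Pos 6: window 'dc' -> no
  Pos 7: window 'c' -> no
Total matches: 2

2


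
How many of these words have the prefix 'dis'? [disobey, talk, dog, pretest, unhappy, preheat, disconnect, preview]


Checking each word for prefix 'dis':
  'disobey' -> YES, starts with 'dis' (count: 1)
  'talk' -> no (count: 1)
  'dog' -> no (count: 1)
  'pretest' -> no (count: 1)
  'unhappy' -> no (count: 1)
  'preheat' -> no (count: 1)
  'disconnect' -> YES, starts with 'dis' (count: 2)
  'preview' -> no (count: 2)
Total with prefix 'dis': 2

2


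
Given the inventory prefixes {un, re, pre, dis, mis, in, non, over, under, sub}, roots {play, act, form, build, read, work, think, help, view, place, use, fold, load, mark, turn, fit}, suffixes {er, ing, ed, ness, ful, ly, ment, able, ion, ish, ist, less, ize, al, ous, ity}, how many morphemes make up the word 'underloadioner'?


Segmenting 'underloadioner' against the inventory:
  'under' -> prefix (morpheme 1)
  'load' -> root (morpheme 2)
  'ion' -> suffix (morpheme 3)
  'er' -> suffix (morpheme 4)
Total morphemes: 4

4


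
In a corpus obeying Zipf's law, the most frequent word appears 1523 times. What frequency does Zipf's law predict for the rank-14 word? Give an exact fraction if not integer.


Zipf's law: freq(rank) = f1 / rank
f1 = 1523, rank = 14
freq = 1523 / 14
GCD(1523, 14) = 1
Simplified: 1523/14

1523/14


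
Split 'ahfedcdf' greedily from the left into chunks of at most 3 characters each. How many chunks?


'ahfedcdf' has 8 characters.
Chunking with max size 3:
  Chunk 1: 'ahf' (positions 0-2)
  Chunk 2: 'edc' (positions 3-5)
  Chunk 3: 'df' (positions 6-7)
Total chunks: ceil(8 / 3) = 3

3


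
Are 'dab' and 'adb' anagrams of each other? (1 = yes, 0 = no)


Sort characters of 'dab': 'abd'
Sort characters of 'adb': 'abd'
Sorted forms match -> they ARE anagrams
Result: 1

1


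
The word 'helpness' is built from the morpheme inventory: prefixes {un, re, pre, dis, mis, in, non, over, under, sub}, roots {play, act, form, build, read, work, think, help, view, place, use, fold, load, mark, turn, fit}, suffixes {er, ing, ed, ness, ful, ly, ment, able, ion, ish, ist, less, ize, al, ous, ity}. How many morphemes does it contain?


Segmenting 'helpness' against the inventory:
  'help' -> root (morpheme 1)
  'ness' -> suffix (morpheme 2)
Total morphemes: 2

2


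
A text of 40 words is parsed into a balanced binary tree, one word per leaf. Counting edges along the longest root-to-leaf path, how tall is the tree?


In a balanced binary tree with n leaves the deepest leaf is ceil(log2(n)) edges below the root.
log2(40) = 5.3219
ceil(5.3219) = 6
height (edges) = 6

6


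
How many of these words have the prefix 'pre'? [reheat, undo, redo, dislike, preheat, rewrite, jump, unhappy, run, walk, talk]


Checking each word for prefix 'pre':
  'reheat' -> no (count: 0)
  'undo' -> no (count: 0)
  'redo' -> no (count: 0)
  'dislike' -> no (count: 0)
  'preheat' -> YES, starts with 'pre' (count: 1)
  'rewrite' -> no (count: 1)
  'jump' -> no (count: 1)
  'unhappy' -> no (count: 1)
  'run' -> no (count: 1)
  'walk' -> no (count: 1)
  'talk' -> no (count: 1)
Total with prefix 'pre': 1

1


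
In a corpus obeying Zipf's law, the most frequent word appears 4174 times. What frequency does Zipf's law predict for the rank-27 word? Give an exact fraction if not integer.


Zipf's law: freq(rank) = f1 / rank
f1 = 4174, rank = 27
freq = 4174 / 27
GCD(4174, 27) = 1
Simplified: 4174/27

4174/27


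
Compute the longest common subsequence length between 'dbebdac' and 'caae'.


DP table for LCS of 'dbebdac' and 'caae':
       c  a  a  e
    0  0  0  0  0
  d 0  0  0  0  0
  b 0  0  0  0  0
  e 0  0  0  0  1
  b 0  0  0  0  1
  d 0  0  0  0  1
  a 0  0  1  1  1
  c 0  1  1  1  1
LCS: 'e'
LCS length = 1

1


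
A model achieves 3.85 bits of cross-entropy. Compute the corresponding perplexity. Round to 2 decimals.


Perplexity formula: PP = 2^H
H = 3.85
PP = 2^3.85
Decompose: 2^3.85 = 2^3 * 2^0.85
2^3 = 8, 2^0.85 ~ 1.8025009
PP ~ 8 * 1.8025009 = 14.4200072
Rounded to 2 decimals: 14.42

14.42


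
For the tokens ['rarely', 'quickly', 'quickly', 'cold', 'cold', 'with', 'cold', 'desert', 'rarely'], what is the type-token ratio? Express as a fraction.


Tokens: 9
Unique types: ('cold', 'desert', 'quickly', 'rarely', 'with') = 5
TTR = 5/9
Already in lowest terms.

5/9


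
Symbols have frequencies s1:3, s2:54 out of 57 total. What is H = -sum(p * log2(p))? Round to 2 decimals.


Computing entropy H = -sum(p_i * log2(p_i)):
  s1: p = 3/57 = 0.0526, -p*log2(p) = 0.2236
  s2: p = 54/57 = 0.9474, -p*log2(p) = 0.0739
H = sum of terms = 0.2975
Rounded to 2 decimals: 0.30

0.30


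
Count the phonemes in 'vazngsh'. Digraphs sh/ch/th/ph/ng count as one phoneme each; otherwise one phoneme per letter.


Parsing 'vazngsh' greedily, digraphs first:
  'v' -> consonant phoneme (phonemes so far: 1)
  'a' -> vowel phoneme (phonemes so far: 2)
  'z' -> consonant phoneme (phonemes so far: 3)
  'ng' -> digraph (1 consonant phoneme) (phonemes so far: 4)
  'sh' -> digraph (1 consonant phoneme) (phonemes so far: 5)
Total phonemes: 5

5


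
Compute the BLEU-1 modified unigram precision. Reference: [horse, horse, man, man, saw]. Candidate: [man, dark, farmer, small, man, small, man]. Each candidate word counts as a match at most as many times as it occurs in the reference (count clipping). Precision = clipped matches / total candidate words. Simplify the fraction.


Reference word counts: {'horse': 2, 'man': 2, 'saw': 1}
Checking each candidate word (with clipping):
  'man' -> in reference (ref count 2, used 1/2) -> match (matches: 1)
  'dark' -> not in reference -> no match (matches: 1)
  'farmer' -> not in reference -> no match (matches: 1)
  'small' -> not in reference -> no match (matches: 1)
  'man' -> in reference (ref count 2, used 2/2) -> match (matches: 2)
  'small' -> not in reference -> no match (matches: 2)
  'man' -> ref count 2 already used up (2/2) -> clipped, no match (matches: 2)
Clipped matches: 2, Candidate length: 7
Precision = 2/7

2/7


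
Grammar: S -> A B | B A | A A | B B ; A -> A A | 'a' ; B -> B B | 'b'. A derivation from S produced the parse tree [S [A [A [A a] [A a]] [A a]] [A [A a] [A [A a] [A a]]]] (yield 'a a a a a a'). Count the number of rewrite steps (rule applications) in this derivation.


Every bracketed nonterminal node [X ...] in the tree is produced by exactly one rule application.
Reading the tree off as a leftmost derivation:
  Step 1: S  =>  A A   (applied S -> A A)
  Step 2: A A  =>  A A A   (applied A -> A A)
  Step 3: A A A  =>  A A A A   (applied A -> A A)
  Step 4: A A A A  =>  a A A A   (applied A -> a)
  Step 5: a A A A  =>  a a A A   (applied A -> a)
  Step 6: a a A A  =>  a a a A   (applied A -> a)
  Step 7: a a a A  =>  a a a A A   (applied A -> A A)
  Step 8: a a a A A  =>  a a a a A   (applied A -> a)
  Step 9: a a a a A  =>  a a a a A A   (applied A -> A A)
  Step 10: a a a a A A  =>  a a a a a A   (applied A -> a)
  Step 11: a a a a a A  =>  a a a a a a   (applied A -> a)
Final yield: a a a a a a
Total rewrite steps: 11

11


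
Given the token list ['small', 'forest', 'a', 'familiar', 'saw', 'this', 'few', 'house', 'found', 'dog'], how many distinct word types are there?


Listing all tokens and tracking unique types:
  Token 1: 'small' -> NEW (unique so far: 1)
  Token 2: 'forest' -> NEW (unique so far: 2)
  Token 3: 'a' -> NEW (unique so far: 3)
  Token 4: 'familiar' -> NEW (unique so far: 4)
  Token 5: 'saw' -> NEW (unique so far: 5)
  Token 6: 'this' -> NEW (unique so far: 6)
  Token 7: 'few' -> NEW (unique so far: 7)
  Token 8: 'house' -> NEW (unique so far: 8)
  Token 9: 'found' -> NEW (unique so far: 9)
  Token 10: 'dog' -> NEW (unique so far: 10)
Unique types: ('a', 'dog', 'familiar', 'few', 'forest', 'found', 'house', 'saw', 'small', 'this')
Vocabulary size: 10

10


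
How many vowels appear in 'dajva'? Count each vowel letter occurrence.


Scanning each character of 'dajva':
  Position 1: 'd' -> consonant (running count: 0)
  Position 2: 'a' -> vowel (running count: 1)
  Position 3: 'j' -> consonant (running count: 1)
  Position 4: 'v' -> consonant (running count: 1)
  Position 5: 'a' -> vowel (running count: 2)
Total vowels: 2

2


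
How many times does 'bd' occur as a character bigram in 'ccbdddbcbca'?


Scanning 'ccbdddbcbca' for bigram 'bd':
  Position 0: 'cc' -> no
  Position 1: 'cb' -> no
  Position 2: 'bd' -> MATCH
  Position 3: 'dd' -> no
  Position 4: 'dd' -> no
  Position 5: 'db' -> no
  Position 6: 'bc' -> no
  Position 7: 'cb' -> no
  Position 8: 'bc' -> no
  Position 9: 'ca' -> no
Total matches: 1

1


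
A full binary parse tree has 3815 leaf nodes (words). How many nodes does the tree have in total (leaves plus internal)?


Leaf nodes (terminals): 3815
Internal nodes = n - 1 = 3815 - 1 = 3814
Total = leaves + internal = 3815 + 3814 = 7629

7629


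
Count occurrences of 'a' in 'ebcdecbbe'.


Scanning 'ebcdecbbe' for 'a':
  No matches found.
Total occurrences of 'a': 0

0


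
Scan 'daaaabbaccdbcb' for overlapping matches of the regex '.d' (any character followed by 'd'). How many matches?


Pattern: .d means any character followed by 'd'.
Scanning 'daaaabbaccdbcb' position-by-position:
  Pos 0: window 'da' -> no
  Pos 1: window 'aa' -> no
  Pos 2: window 'aa' -> no
  Pos 3: window 'aa' -> no
  Pos 4: window 'ab' -> no
  Pos 5: window 'bb' -> no
  Pos 6: window 'ba' -> no
  Pos 7: window 'ac' -> no
  Pos 8: window 'cc' -> no
  Pos 9: window 'cd' -> MATCH
  Pos 10: window 'db' -> no
  Pos 11: window 'bc' -> no
  Pos 12: window 'cb' -> no
  Pos 13: window 'b' -> no
Total matches: 1

1


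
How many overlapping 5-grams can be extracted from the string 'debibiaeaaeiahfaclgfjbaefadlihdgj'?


String 'debibiaeaaeiahfaclgfjbaefadlihdgj' has length L = 33.
Number of overlapping n-grams = L - n + 1
Substituting: 33 - 5 + 1 = 29

29


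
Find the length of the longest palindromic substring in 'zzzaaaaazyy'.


Scanning 'zzzaaaaazyy' for palindromic substrings.
Substring at positions 2-8: 'zaaaaaz'.
Check: reverse('zaaaaaz') = 'zaaaaaz' -> palindrome confirmed.
Neighbouring characters ('z' / 'y') break symmetry, so it cannot extend further.
No longer palindromic substring exists; longest length = 7

7


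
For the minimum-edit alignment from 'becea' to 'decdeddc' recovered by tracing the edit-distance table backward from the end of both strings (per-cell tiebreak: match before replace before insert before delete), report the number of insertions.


Edit distance = 5. Backtracking from cell (5, 8) with preference match > replace > insert > delete,
then listing the resulting alignment 'becea' -> 'decdeddc' left to right:
  Step 1: replace b->d
  Step 2: keep 'e'
  Step 3: keep 'c'
  Step 4: insert 'd' [insertion #1]
  Step 5: keep 'e'
  Step 6: insert 'd' [insertion #2]
  Step 7: insert 'd' [insertion #3]
  Step 8: replace a->c
Total insertions: 3

3


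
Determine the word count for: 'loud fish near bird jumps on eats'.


Counting words by splitting on spaces:
  Word 1: 'loud'
  Word 2: 'fish'
  Word 3: 'near'
  Word 4: 'bird'
  Word 5: 'jumps'
  Word 6: 'on'
  Word 7: 'eats'
Total words: 7

7


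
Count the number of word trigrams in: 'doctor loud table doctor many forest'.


Word trigrams from [6] words:
  Trigram 1: (doctor loud table)
  Trigram 2: (loud table doctor)
  Trigram 3: (table doctor many)
  Trigram 4: (doctor many forest)
Total word trigrams: 6 - 2 = 4

4


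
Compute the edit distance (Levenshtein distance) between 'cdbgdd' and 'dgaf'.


Building DP table for s1='cdbgdd' (len 6) and s2='dgaf' (len 4):
       d  g  a  f
    0  1  2  3  4
  c 1  1  2  3  4
  d 2  1  2  3  4
  b 3  2  2  3  4
  g 4  3  2  3  4
  d 5  4  3  3  4
  d 6  5  4  4  4
Edit distance = dp[6][4] = 4

4


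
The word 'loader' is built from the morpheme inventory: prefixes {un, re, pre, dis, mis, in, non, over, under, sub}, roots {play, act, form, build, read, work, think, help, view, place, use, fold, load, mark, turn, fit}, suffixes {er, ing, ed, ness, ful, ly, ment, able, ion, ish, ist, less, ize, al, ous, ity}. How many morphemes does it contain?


Segmenting 'loader' against the inventory:
  'load' -> root (morpheme 1)
  'er' -> suffix (morpheme 2)
Total morphemes: 2

2


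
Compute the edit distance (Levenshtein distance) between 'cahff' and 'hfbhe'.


Building DP table for s1='cahff' (len 5) and s2='hfbhe' (len 5):
       h  f  b  h  e
    0  1  2  3  4  5
  c 1  1  2  3  4  5
  a 2  2  2  3  4  5
  h 3  2  3  3  3  4
  f 4  3  2  3  4  4
  f 5  4  3  3  4  5
Edit distance = dp[5][5] = 5

5


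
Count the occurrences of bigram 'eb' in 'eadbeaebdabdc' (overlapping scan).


Scanning 'eadbeaebdabdc' for bigram 'eb':
  Position 0: 'ea' -> no
  Position 1: 'ad' -> no
  Position 2: 'db' -> no
  Position 3: 'be' -> no
  Position 4: 'ea' -> no
  Position 5: 'ae' -> no
  Position 6: 'eb' -> MATCH
  Position 7: 'bd' -> no
  Position 8: 'da' -> no
  Position 9: 'ab' -> no
  Position 10: 'bd' -> no
  Position 11: 'dc' -> no
Total matches: 1

1


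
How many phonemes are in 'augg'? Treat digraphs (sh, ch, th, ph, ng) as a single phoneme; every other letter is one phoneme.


Parsing 'augg' greedily, digraphs first:
  'a' -> vowel phoneme (phonemes so far: 1)
  'u' -> vowel phoneme (phonemes so far: 2)
  'g' -> consonant phoneme (phonemes so far: 3)
  'g' -> consonant phoneme (phonemes so far: 4)
Total phonemes: 4

4


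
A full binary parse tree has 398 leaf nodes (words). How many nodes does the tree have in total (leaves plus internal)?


Leaf nodes (terminals): 398
Internal nodes = n - 1 = 398 - 1 = 397
Total = leaves + internal = 398 + 397 = 795

795


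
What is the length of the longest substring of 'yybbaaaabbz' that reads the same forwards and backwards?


Scanning 'yybbaaaabbz' for palindromic substrings.
Substring at positions 2-9: 'bbaaaabb'.
Check: reverse('bbaaaabb') = 'bbaaaabb' -> palindrome confirmed.
Neighbouring characters ('y' / 'z') break symmetry, so it cannot extend further.
No longer palindromic substring exists; longest length = 8

8


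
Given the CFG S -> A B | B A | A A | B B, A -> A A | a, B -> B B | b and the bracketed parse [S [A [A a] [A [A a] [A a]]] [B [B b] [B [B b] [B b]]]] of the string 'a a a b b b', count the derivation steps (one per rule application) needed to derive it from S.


Every bracketed nonterminal node [X ...] in the tree is produced by exactly one rule application.
Reading the tree off as a leftmost derivation:
  Step 1: S  =>  A B   (applied S -> A B)
  Step 2: A B  =>  A A B   (applied A -> A A)
  Step 3: A A B  =>  a A B   (applied A -> a)
  Step 4: a A B  =>  a A A B   (applied A -> A A)
  Step 5: a A A B  =>  a a A B   (applied A -> a)
  Step 6: a a A B  =>  a a a B   (applied A -> a)
  Step 7: a a a B  =>  a a a B B   (applied B -> B B)
  Step 8: a a a B B  =>  a a a b B   (applied B -> b)
  Step 9: a a a b B  =>  a a a b B B   (applied B -> B B)
  Step 10: a a a b B B  =>  a a a b b B   (applied B -> b)
  Step 11: a a a b b B  =>  a a a b b b   (applied B -> b)
Final yield: a a a b b b
Total rewrite steps: 11

11


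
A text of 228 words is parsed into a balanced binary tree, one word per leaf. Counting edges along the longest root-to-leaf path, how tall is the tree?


In a balanced binary tree with n leaves the deepest leaf is ceil(log2(n)) edges below the root.
log2(228) = 7.8329
ceil(7.8329) = 8
height (edges) = 8

8


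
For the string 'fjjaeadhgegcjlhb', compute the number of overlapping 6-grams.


String 'fjjaeadhgegcjlhb' has length L = 16.
Number of overlapping n-grams = L - n + 1
Substituting: 16 - 6 + 1 = 11

11


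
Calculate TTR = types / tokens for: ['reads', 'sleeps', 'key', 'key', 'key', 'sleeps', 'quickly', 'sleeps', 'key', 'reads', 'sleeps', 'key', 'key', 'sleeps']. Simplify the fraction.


Tokens: 14
Unique types: ('key', 'quickly', 'reads', 'sleeps') = 4
TTR = 4/14
Simplify: divide both by 2 -> 2/7
TTR = 2/7

2/7


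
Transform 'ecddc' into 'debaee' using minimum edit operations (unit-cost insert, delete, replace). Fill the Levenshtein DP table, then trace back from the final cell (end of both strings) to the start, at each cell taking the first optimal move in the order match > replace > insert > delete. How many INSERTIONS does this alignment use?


Edit distance = 5. Backtracking from cell (5, 6) with preference match > replace > insert > delete,
then listing the resulting alignment 'ecddc' -> 'debaee' left to right:
  Step 1: insert 'd' [insertion #1]
  Step 2: keep 'e'
  Step 3: replace c->b
  Step 4: replace d->a
  Step 5: replace d->e
  Step 6: replace c->e
Total insertions: 1

1


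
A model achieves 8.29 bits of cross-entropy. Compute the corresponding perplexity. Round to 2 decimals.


Perplexity formula: PP = 2^H
H = 8.29
PP = 2^8.29
Decompose: 2^8.29 = 2^8 * 2^0.29
2^8 = 256, 2^0.29 ~ 1.2226403
PP ~ 256 * 1.2226403 = 312.9959168
Rounded to 2 decimals: 313.00

313.00


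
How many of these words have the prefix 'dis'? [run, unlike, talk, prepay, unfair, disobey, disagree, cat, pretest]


Checking each word for prefix 'dis':
  'run' -> no (count: 0)
  'unlike' -> no (count: 0)
  'talk' -> no (count: 0)
  'prepay' -> no (count: 0)
  'unfair' -> no (count: 0)
  'disobey' -> YES, starts with 'dis' (count: 1)
  'disagree' -> YES, starts with 'dis' (count: 2)
  'cat' -> no (count: 2)
  'pretest' -> no (count: 2)
Total with prefix 'dis': 2

2


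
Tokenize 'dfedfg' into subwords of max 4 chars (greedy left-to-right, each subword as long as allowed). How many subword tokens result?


'dfedfg' has 6 characters.
Chunking with max size 4:
  Chunk 1: 'dfed' (positions 0-3)
  Chunk 2: 'fg' (positions 4-5)
Total chunks: ceil(6 / 4) = 2

2


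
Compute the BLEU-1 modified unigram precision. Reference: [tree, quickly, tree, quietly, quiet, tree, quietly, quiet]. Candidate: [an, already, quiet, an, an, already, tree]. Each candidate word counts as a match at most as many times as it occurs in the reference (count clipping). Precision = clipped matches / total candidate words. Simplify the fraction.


Reference word counts: {'quickly': 1, 'quiet': 2, 'quietly': 2, 'tree': 3}
Checking each candidate word (with clipping):
  'an' -> not in reference -> no match (matches: 0)
  'already' -> not in reference -> no match (matches: 0)
  'quiet' -> in reference (ref count 2, used 1/2) -> match (matches: 1)
  'an' -> not in reference -> no match (matches: 1)
  'an' -> not in reference -> no match (matches: 1)
  'already' -> not in reference -> no match (matches: 1)
  'tree' -> in reference (ref count 3, used 1/3) -> match (matches: 2)
Clipped matches: 2, Candidate length: 7
Precision = 2/7

2/7


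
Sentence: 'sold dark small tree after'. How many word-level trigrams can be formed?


Word trigrams from [5] words:
  Trigram 1: (sold dark small)
  Trigram 2: (dark small tree)
  Trigram 3: (small tree after)
Total word trigrams: 5 - 2 = 3

3


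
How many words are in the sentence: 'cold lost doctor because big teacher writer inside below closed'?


Counting words by splitting on spaces:
  Word 1: 'cold'
  Word 2: 'lost'
  Word 3: 'doctor'
  Word 4: 'because'
  Word 5: 'big'
  Word 6: 'teacher'
  Word 7: 'writer'
  Word 8: 'inside'
  Word 9: 'below'
  Word 10: 'closed'
Total words: 10

10


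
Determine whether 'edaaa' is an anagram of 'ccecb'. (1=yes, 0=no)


Sort characters of 'edaaa': 'aaade'
Sort characters of 'ccecb': 'bccce'
Sorted forms differ -> they are NOT anagrams
Result: 0

0


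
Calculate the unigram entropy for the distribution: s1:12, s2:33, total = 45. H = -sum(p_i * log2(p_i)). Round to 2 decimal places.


Computing entropy H = -sum(p_i * log2(p_i)):
  s1: p = 12/45 = 0.2667, -p*log2(p) = 0.5085
  s2: p = 33/45 = 0.7333, -p*log2(p) = 0.3281
H = sum of terms = 0.8366
Rounded to 2 decimals: 0.84

0.84


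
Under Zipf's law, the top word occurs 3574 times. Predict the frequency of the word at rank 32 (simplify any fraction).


Zipf's law: freq(rank) = f1 / rank
f1 = 3574, rank = 32
freq = 3574 / 32
GCD(3574, 32) = 2
Simplified: 1787/16

1787/16


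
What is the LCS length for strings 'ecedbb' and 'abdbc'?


DP table for LCS of 'ecedbb' and 'abdbc':
       a  b  d  b  c
    0  0  0  0  0  0
  e 0  0  0  0  0  0
  c 0  0  0  0  0  1
  e 0  0  0  0  0  1
  d 0  0  0  1  1  1
  b 0  0  1  1  2  2
  b 0  0  1  1  2  2
LCS: 'db'
LCS length = 2

2


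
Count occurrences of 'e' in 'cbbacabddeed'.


Scanning 'cbbacabddeed' for 'e':
  Position 9: 'e' -> MATCH (count: 1)
  Position 10: 'e' -> MATCH (count: 2)
Total occurrences of 'e': 2

2


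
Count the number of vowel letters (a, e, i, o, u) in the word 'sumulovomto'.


Scanning each character of 'sumulovomto':
  Position 1: 's' -> consonant (running count: 0)
  Position 2: 'u' -> vowel (running count: 1)
  Position 3: 'm' -> consonant (running count: 1)
  Position 4: 'u' -> vowel (running count: 2)
  Position 5: 'l' -> consonant (running count: 2)
  Position 6: 'o' -> vowel (running count: 3)
  Position 7: 'v' -> consonant (running count: 3)
  Position 8: 'o' -> vowel (running count: 4)
  Position 9: 'm' -> consonant (running count: 4)
  Position 10: 't' -> consonant (running count: 4)
  Position 11: 'o' -> vowel (running count: 5)
Total vowels: 5

5


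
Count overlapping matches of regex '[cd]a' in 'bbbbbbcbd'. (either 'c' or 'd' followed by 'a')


Pattern: [cd]a means either 'c' or 'd' followed by 'a'.
Scanning 'bbbbbbcbd' position-by-position:
  Pos 0: window 'bb' -> no
  Pos 1: window 'bb' -> no
  Pos 2: window 'bb' -> no
  Pos 3: window 'bb' -> no
  Pos 4: window 'bb' -> no
  Pos 5: window 'bc' -> no
  Pos 6: window 'cb' -> no
  Pos 7: window 'bd' -> no
  Pos 8: window 'd' -> no
Total matches: 0

0


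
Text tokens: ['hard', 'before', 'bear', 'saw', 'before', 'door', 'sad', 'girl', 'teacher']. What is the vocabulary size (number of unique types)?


Listing all tokens and tracking unique types:
  Token 1: 'hard' -> NEW (unique so far: 1)
  Token 2: 'before' -> NEW (unique so far: 2)
  Token 3: 'bear' -> NEW (unique so far: 3)
  Token 4: 'saw' -> NEW (unique so far: 4)
  Token 5: 'before' -> duplicate (unique so far: 4)
  Token 6: 'door' -> NEW (unique so far: 5)
  Token 7: 'sad' -> NEW (unique so far: 6)
  Token 8: 'girl' -> NEW (unique so far: 7)
  Token 9: 'teacher' -> NEW (unique so far: 8)
Unique types: ('bear', 'before', 'door', 'girl', 'hard', 'sad', 'saw', 'teacher')
Vocabulary size: 8

8


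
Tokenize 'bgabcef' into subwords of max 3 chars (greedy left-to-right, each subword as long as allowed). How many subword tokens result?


'bgabcef' has 7 characters.
Chunking with max size 3:
  Chunk 1: 'bga' (positions 0-2)
  Chunk 2: 'bce' (positions 3-5)
  Chunk 3: 'f' (positions 6-6)
Total chunks: ceil(7 / 3) = 3

3


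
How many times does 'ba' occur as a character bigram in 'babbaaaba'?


Scanning 'babbaaaba' for bigram 'ba':
  Position 0: 'ba' -> MATCH
  Position 1: 'ab' -> no
  Position 2: 'bb' -> no
  Position 3: 'ba' -> MATCH
  Position 4: 'aa' -> no
  Position 5: 'aa' -> no
  Position 6: 'ab' -> no
  Position 7: 'ba' -> MATCH
Total matches: 3

3


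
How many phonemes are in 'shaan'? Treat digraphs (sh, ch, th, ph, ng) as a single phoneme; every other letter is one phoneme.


Parsing 'shaan' greedily, digraphs first:
  'sh' -> digraph (1 consonant phoneme) (phonemes so far: 1)
  'a' -> vowel phoneme (phonemes so far: 2)
  'a' -> vowel phoneme (phonemes so far: 3)
  'n' -> consonant phoneme (phonemes so far: 4)
Total phonemes: 4

4


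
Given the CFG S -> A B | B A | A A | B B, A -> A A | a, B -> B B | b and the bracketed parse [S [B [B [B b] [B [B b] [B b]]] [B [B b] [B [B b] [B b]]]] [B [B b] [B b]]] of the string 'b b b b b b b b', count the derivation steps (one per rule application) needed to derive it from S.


Every bracketed nonterminal node [X ...] in the tree is produced by exactly one rule application.
Reading the tree off as a leftmost derivation:
  Step 1: S  =>  B B   (applied S -> B B)
  Step 2: B B  =>  B B B   (applied B -> B B)
  Step 3: B B B  =>  B B B B   (applied B -> B B)
  Step 4: B B B B  =>  b B B B   (applied B -> b)
  Step 5: b B B B  =>  b B B B B   (applied B -> B B)
  Step 6: b B B B B  =>  b b B B B   (applied B -> b)
  Step 7: b b B B B  =>  b b b B B   (applied B -> b)
  Step 8: b b b B B  =>  b b b B B B   (applied B -> B B)
  Step 9: b b b B B B  =>  b b b b B B   (applied B -> b)
  Step 10: b b b b B B  =>  b b b b B B B   (applied B -> B B)
  Step 11: b b b b B B B  =>  b b b b b B B   (applied B -> b)
  Step 12: b b b b b B B  =>  b b b b b b B   (applied B -> b)
  Step 13: b b b b b b B  =>  b b b b b b B B   (applied B -> B B)
  Step 14: b b b b b b B B  =>  b b b b b b b B   (applied B -> b)
  Step 15: b b b b b b b B  =>  b b b b b b b b   (applied B -> b)
Final yield: b b b b b b b b
Total rewrite steps: 15

15


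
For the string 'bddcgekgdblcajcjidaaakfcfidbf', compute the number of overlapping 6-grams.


String 'bddcgekgdblcajcjidaaakfcfidbf' has length L = 29.
Number of overlapping n-grams = L - n + 1
Substituting: 29 - 6 + 1 = 24

24


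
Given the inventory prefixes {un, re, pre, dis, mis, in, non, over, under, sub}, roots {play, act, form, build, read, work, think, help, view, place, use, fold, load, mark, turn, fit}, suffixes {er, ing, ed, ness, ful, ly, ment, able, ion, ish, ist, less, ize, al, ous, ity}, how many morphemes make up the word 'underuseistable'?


Segmenting 'underuseistable' against the inventory:
  'under' -> prefix (morpheme 1)
  'use' -> root (morpheme 2)
  'ist' -> suffix (morpheme 3)
  'able' -> suffix (morpheme 4)
Total morphemes: 4

4


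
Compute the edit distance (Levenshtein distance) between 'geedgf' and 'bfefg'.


Building DP table for s1='geedgf' (len 6) and s2='bfefg' (len 5):
       b  f  e  f  g
    0  1  2  3  4  5
  g 1  1  2  3  4  4
  e 2  2  2  2  3  4
  e 3  3  3  2  3  4
  d 4  4  4  3  3  4
  g 5  5  5  4  4  3
  f 6  6  5  5  4  4
Edit distance = dp[6][5] = 4

4
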